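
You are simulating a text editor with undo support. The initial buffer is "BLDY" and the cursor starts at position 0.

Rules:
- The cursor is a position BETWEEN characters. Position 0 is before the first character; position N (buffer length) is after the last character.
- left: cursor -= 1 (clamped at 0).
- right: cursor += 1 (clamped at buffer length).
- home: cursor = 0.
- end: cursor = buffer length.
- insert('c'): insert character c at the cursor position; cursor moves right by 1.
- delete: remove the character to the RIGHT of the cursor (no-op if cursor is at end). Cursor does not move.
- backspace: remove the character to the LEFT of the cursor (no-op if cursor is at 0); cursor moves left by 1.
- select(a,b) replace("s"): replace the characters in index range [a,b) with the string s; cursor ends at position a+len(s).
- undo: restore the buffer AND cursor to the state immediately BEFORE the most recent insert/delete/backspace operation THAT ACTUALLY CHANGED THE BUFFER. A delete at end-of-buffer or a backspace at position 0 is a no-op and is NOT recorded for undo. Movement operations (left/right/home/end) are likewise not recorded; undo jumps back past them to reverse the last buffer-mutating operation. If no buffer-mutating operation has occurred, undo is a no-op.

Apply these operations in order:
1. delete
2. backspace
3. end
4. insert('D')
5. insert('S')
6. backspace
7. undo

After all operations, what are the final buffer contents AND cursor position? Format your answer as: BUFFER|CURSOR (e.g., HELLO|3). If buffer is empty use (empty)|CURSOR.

After op 1 (delete): buf='LDY' cursor=0
After op 2 (backspace): buf='LDY' cursor=0
After op 3 (end): buf='LDY' cursor=3
After op 4 (insert('D')): buf='LDYD' cursor=4
After op 5 (insert('S')): buf='LDYDS' cursor=5
After op 6 (backspace): buf='LDYD' cursor=4
After op 7 (undo): buf='LDYDS' cursor=5

Answer: LDYDS|5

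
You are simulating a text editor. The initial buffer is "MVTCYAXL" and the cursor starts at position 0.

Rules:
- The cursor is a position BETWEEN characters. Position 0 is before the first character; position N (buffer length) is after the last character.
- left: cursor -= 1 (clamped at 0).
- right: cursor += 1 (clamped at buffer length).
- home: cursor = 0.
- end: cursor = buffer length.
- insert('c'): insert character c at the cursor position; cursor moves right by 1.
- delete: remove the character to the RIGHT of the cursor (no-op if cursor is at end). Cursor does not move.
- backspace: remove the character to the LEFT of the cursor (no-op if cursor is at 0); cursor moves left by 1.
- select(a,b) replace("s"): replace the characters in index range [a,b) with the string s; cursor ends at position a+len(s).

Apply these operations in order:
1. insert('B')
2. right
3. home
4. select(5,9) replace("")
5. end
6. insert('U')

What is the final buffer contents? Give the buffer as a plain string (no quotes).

Answer: BMVTCU

Derivation:
After op 1 (insert('B')): buf='BMVTCYAXL' cursor=1
After op 2 (right): buf='BMVTCYAXL' cursor=2
After op 3 (home): buf='BMVTCYAXL' cursor=0
After op 4 (select(5,9) replace("")): buf='BMVTC' cursor=5
After op 5 (end): buf='BMVTC' cursor=5
After op 6 (insert('U')): buf='BMVTCU' cursor=6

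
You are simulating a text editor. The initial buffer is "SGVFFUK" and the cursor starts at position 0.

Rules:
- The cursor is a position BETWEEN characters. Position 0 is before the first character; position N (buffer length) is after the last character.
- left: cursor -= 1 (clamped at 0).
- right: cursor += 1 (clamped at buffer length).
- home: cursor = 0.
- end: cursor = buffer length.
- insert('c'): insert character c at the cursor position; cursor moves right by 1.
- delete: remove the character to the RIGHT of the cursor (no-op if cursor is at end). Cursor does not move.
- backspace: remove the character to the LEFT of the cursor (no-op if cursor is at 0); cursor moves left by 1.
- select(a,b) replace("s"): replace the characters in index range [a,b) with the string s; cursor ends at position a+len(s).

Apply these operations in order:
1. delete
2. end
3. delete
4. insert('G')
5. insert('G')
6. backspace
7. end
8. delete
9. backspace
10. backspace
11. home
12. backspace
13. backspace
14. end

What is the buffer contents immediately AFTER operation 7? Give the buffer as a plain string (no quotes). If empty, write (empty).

Answer: GVFFUKG

Derivation:
After op 1 (delete): buf='GVFFUK' cursor=0
After op 2 (end): buf='GVFFUK' cursor=6
After op 3 (delete): buf='GVFFUK' cursor=6
After op 4 (insert('G')): buf='GVFFUKG' cursor=7
After op 5 (insert('G')): buf='GVFFUKGG' cursor=8
After op 6 (backspace): buf='GVFFUKG' cursor=7
After op 7 (end): buf='GVFFUKG' cursor=7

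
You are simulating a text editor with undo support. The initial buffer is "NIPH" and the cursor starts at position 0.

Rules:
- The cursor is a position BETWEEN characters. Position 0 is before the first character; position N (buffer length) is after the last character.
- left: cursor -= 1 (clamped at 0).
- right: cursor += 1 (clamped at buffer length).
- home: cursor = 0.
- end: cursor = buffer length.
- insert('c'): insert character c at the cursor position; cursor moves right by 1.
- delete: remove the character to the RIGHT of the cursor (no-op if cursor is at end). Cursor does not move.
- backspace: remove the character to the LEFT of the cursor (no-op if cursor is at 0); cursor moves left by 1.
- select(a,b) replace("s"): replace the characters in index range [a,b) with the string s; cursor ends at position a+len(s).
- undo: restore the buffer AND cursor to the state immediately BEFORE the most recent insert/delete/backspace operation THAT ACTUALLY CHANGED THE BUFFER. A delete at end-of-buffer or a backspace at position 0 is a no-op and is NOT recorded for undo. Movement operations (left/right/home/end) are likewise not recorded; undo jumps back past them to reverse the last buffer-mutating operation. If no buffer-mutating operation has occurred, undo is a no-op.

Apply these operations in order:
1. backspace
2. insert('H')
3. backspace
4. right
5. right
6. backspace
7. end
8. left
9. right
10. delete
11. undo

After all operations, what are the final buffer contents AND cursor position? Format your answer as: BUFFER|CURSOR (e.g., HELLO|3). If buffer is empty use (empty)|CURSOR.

After op 1 (backspace): buf='NIPH' cursor=0
After op 2 (insert('H')): buf='HNIPH' cursor=1
After op 3 (backspace): buf='NIPH' cursor=0
After op 4 (right): buf='NIPH' cursor=1
After op 5 (right): buf='NIPH' cursor=2
After op 6 (backspace): buf='NPH' cursor=1
After op 7 (end): buf='NPH' cursor=3
After op 8 (left): buf='NPH' cursor=2
After op 9 (right): buf='NPH' cursor=3
After op 10 (delete): buf='NPH' cursor=3
After op 11 (undo): buf='NIPH' cursor=2

Answer: NIPH|2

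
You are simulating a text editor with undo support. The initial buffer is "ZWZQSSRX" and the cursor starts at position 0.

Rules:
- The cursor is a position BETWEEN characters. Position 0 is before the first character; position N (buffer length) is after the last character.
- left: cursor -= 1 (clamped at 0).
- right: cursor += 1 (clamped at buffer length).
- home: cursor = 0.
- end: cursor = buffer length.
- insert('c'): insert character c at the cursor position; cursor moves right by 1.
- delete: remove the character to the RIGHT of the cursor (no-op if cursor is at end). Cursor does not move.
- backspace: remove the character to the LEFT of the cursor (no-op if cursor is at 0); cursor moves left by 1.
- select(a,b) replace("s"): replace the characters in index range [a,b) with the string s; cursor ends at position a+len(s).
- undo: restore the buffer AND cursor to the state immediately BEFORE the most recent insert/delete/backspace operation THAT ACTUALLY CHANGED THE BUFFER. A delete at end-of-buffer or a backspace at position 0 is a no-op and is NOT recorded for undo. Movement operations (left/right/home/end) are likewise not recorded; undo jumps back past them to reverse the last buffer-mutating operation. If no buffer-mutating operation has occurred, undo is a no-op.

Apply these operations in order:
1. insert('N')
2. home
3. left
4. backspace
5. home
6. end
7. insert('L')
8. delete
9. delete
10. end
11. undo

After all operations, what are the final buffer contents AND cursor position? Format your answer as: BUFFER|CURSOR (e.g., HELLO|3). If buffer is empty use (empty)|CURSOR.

Answer: NZWZQSSRX|9

Derivation:
After op 1 (insert('N')): buf='NZWZQSSRX' cursor=1
After op 2 (home): buf='NZWZQSSRX' cursor=0
After op 3 (left): buf='NZWZQSSRX' cursor=0
After op 4 (backspace): buf='NZWZQSSRX' cursor=0
After op 5 (home): buf='NZWZQSSRX' cursor=0
After op 6 (end): buf='NZWZQSSRX' cursor=9
After op 7 (insert('L')): buf='NZWZQSSRXL' cursor=10
After op 8 (delete): buf='NZWZQSSRXL' cursor=10
After op 9 (delete): buf='NZWZQSSRXL' cursor=10
After op 10 (end): buf='NZWZQSSRXL' cursor=10
After op 11 (undo): buf='NZWZQSSRX' cursor=9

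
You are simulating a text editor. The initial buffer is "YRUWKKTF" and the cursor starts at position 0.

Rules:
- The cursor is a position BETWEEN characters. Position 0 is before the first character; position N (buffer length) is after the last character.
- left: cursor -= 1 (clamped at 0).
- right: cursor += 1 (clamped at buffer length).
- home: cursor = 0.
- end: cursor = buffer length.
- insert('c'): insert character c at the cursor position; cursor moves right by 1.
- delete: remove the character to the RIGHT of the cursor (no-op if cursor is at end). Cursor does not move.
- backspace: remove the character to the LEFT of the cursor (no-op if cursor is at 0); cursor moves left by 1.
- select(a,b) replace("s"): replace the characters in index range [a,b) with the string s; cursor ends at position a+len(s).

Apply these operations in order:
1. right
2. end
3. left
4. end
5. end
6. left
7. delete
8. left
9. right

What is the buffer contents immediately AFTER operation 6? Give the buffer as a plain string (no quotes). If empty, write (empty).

Answer: YRUWKKTF

Derivation:
After op 1 (right): buf='YRUWKKTF' cursor=1
After op 2 (end): buf='YRUWKKTF' cursor=8
After op 3 (left): buf='YRUWKKTF' cursor=7
After op 4 (end): buf='YRUWKKTF' cursor=8
After op 5 (end): buf='YRUWKKTF' cursor=8
After op 6 (left): buf='YRUWKKTF' cursor=7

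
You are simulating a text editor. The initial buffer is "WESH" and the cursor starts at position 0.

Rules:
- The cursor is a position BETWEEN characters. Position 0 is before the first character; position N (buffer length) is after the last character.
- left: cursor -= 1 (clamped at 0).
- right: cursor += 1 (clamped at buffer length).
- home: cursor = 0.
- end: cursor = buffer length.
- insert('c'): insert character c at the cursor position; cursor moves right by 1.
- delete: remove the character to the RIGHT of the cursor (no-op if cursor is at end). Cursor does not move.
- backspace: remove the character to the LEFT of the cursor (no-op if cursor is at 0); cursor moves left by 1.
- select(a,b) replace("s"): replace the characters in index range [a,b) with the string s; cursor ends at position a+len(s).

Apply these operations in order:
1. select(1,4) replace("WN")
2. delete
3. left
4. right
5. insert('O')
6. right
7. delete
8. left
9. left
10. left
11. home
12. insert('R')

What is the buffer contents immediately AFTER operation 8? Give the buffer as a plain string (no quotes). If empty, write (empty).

After op 1 (select(1,4) replace("WN")): buf='WWN' cursor=3
After op 2 (delete): buf='WWN' cursor=3
After op 3 (left): buf='WWN' cursor=2
After op 4 (right): buf='WWN' cursor=3
After op 5 (insert('O')): buf='WWNO' cursor=4
After op 6 (right): buf='WWNO' cursor=4
After op 7 (delete): buf='WWNO' cursor=4
After op 8 (left): buf='WWNO' cursor=3

Answer: WWNO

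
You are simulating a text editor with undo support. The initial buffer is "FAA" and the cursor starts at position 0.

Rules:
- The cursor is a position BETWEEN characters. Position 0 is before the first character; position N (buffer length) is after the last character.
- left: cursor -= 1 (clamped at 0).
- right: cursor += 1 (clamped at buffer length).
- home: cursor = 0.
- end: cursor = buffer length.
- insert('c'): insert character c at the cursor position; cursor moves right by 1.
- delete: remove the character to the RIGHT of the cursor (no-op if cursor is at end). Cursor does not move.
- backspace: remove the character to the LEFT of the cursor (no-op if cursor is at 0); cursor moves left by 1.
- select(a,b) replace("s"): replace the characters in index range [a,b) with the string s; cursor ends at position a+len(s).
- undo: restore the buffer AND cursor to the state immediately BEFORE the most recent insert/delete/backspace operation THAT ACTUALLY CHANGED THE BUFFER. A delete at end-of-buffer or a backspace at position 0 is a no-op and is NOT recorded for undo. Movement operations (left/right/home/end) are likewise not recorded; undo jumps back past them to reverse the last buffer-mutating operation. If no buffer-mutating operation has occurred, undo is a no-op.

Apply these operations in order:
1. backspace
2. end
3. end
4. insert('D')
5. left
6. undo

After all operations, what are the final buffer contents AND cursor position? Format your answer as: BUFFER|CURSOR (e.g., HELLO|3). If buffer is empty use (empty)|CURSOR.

After op 1 (backspace): buf='FAA' cursor=0
After op 2 (end): buf='FAA' cursor=3
After op 3 (end): buf='FAA' cursor=3
After op 4 (insert('D')): buf='FAAD' cursor=4
After op 5 (left): buf='FAAD' cursor=3
After op 6 (undo): buf='FAA' cursor=3

Answer: FAA|3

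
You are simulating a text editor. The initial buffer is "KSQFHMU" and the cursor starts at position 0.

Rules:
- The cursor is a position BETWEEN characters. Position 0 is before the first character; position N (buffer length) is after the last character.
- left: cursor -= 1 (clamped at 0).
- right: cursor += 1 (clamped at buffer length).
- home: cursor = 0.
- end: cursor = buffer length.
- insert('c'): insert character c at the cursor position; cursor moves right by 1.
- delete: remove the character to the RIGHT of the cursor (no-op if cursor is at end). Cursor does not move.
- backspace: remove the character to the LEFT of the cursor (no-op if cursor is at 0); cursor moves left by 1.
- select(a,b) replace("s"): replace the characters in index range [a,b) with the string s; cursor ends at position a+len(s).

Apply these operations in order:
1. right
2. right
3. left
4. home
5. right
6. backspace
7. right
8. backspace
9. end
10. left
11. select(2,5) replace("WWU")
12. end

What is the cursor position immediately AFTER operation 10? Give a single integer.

After op 1 (right): buf='KSQFHMU' cursor=1
After op 2 (right): buf='KSQFHMU' cursor=2
After op 3 (left): buf='KSQFHMU' cursor=1
After op 4 (home): buf='KSQFHMU' cursor=0
After op 5 (right): buf='KSQFHMU' cursor=1
After op 6 (backspace): buf='SQFHMU' cursor=0
After op 7 (right): buf='SQFHMU' cursor=1
After op 8 (backspace): buf='QFHMU' cursor=0
After op 9 (end): buf='QFHMU' cursor=5
After op 10 (left): buf='QFHMU' cursor=4

Answer: 4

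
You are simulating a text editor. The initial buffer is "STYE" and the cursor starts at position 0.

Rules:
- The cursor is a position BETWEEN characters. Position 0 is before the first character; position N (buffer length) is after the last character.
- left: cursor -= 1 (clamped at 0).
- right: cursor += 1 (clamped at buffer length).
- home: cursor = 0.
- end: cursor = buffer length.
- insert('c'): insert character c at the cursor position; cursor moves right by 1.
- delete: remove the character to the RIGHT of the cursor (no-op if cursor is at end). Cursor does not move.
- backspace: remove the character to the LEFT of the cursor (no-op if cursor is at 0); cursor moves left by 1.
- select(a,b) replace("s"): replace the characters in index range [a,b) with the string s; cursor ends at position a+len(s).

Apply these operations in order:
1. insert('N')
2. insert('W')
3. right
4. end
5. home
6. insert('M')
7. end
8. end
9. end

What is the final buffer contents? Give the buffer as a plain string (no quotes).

Answer: MNWSTYE

Derivation:
After op 1 (insert('N')): buf='NSTYE' cursor=1
After op 2 (insert('W')): buf='NWSTYE' cursor=2
After op 3 (right): buf='NWSTYE' cursor=3
After op 4 (end): buf='NWSTYE' cursor=6
After op 5 (home): buf='NWSTYE' cursor=0
After op 6 (insert('M')): buf='MNWSTYE' cursor=1
After op 7 (end): buf='MNWSTYE' cursor=7
After op 8 (end): buf='MNWSTYE' cursor=7
After op 9 (end): buf='MNWSTYE' cursor=7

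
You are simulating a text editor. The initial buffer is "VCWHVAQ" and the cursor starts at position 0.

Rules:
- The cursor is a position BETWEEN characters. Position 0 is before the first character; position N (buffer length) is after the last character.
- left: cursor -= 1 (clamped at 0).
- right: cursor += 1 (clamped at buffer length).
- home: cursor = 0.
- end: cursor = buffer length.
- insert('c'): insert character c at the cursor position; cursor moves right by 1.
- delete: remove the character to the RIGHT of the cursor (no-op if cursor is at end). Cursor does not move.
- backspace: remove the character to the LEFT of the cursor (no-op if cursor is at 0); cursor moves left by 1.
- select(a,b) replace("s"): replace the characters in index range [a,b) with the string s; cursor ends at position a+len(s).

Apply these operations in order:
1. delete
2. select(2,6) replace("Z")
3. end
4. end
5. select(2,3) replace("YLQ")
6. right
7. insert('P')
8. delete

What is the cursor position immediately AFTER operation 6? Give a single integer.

Answer: 5

Derivation:
After op 1 (delete): buf='CWHVAQ' cursor=0
After op 2 (select(2,6) replace("Z")): buf='CWZ' cursor=3
After op 3 (end): buf='CWZ' cursor=3
After op 4 (end): buf='CWZ' cursor=3
After op 5 (select(2,3) replace("YLQ")): buf='CWYLQ' cursor=5
After op 6 (right): buf='CWYLQ' cursor=5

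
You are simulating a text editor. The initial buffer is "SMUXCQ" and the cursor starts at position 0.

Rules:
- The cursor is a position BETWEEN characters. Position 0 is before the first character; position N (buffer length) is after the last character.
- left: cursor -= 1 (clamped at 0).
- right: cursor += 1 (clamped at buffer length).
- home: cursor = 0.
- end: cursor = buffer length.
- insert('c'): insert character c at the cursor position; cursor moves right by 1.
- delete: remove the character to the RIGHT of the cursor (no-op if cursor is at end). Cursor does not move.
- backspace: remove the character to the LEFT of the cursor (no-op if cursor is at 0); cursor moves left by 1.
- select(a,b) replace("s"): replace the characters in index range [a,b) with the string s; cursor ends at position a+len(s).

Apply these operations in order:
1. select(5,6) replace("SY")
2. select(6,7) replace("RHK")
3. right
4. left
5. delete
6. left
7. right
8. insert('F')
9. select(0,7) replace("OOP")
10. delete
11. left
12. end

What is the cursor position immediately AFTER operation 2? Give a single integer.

After op 1 (select(5,6) replace("SY")): buf='SMUXCSY' cursor=7
After op 2 (select(6,7) replace("RHK")): buf='SMUXCSRHK' cursor=9

Answer: 9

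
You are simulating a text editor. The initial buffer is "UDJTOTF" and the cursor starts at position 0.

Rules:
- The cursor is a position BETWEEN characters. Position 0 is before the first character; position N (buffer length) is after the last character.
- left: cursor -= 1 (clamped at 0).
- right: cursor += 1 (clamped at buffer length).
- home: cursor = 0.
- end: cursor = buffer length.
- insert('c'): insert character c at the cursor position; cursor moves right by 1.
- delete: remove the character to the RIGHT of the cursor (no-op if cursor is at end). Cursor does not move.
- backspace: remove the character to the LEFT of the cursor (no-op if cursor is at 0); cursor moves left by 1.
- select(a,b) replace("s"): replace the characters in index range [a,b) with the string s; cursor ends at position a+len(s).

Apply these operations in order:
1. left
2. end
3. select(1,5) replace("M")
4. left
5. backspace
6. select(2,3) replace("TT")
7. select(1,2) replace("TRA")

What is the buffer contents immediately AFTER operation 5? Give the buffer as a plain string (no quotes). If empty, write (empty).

After op 1 (left): buf='UDJTOTF' cursor=0
After op 2 (end): buf='UDJTOTF' cursor=7
After op 3 (select(1,5) replace("M")): buf='UMTF' cursor=2
After op 4 (left): buf='UMTF' cursor=1
After op 5 (backspace): buf='MTF' cursor=0

Answer: MTF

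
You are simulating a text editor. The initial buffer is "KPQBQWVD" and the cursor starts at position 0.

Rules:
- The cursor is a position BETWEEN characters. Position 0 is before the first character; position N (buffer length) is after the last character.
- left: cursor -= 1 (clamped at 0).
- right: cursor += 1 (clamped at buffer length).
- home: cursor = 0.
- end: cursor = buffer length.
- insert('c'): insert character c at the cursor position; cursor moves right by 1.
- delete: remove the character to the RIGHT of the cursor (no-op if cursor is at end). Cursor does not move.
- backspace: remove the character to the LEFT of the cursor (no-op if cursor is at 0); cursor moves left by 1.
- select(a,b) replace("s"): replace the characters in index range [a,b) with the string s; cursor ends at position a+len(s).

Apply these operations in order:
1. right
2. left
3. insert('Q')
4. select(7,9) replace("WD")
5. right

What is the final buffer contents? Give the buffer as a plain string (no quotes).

After op 1 (right): buf='KPQBQWVD' cursor=1
After op 2 (left): buf='KPQBQWVD' cursor=0
After op 3 (insert('Q')): buf='QKPQBQWVD' cursor=1
After op 4 (select(7,9) replace("WD")): buf='QKPQBQWWD' cursor=9
After op 5 (right): buf='QKPQBQWWD' cursor=9

Answer: QKPQBQWWD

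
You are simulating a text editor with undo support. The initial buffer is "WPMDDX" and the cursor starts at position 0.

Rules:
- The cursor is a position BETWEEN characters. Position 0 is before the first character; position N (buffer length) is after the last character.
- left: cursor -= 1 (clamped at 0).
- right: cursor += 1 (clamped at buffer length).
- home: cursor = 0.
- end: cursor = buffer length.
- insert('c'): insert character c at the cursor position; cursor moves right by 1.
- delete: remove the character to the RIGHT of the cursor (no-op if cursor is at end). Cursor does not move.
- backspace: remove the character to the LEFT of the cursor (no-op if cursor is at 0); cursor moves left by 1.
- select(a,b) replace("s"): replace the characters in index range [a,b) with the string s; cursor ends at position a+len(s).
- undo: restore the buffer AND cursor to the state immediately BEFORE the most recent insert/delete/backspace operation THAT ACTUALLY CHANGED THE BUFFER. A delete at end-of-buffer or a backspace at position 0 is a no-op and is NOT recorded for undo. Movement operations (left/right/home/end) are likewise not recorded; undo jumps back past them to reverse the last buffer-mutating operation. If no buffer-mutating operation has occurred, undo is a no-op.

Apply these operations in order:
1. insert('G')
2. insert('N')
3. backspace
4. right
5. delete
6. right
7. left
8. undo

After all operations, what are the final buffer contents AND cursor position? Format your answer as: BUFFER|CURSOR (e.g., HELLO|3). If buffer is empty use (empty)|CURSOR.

After op 1 (insert('G')): buf='GWPMDDX' cursor=1
After op 2 (insert('N')): buf='GNWPMDDX' cursor=2
After op 3 (backspace): buf='GWPMDDX' cursor=1
After op 4 (right): buf='GWPMDDX' cursor=2
After op 5 (delete): buf='GWMDDX' cursor=2
After op 6 (right): buf='GWMDDX' cursor=3
After op 7 (left): buf='GWMDDX' cursor=2
After op 8 (undo): buf='GWPMDDX' cursor=2

Answer: GWPMDDX|2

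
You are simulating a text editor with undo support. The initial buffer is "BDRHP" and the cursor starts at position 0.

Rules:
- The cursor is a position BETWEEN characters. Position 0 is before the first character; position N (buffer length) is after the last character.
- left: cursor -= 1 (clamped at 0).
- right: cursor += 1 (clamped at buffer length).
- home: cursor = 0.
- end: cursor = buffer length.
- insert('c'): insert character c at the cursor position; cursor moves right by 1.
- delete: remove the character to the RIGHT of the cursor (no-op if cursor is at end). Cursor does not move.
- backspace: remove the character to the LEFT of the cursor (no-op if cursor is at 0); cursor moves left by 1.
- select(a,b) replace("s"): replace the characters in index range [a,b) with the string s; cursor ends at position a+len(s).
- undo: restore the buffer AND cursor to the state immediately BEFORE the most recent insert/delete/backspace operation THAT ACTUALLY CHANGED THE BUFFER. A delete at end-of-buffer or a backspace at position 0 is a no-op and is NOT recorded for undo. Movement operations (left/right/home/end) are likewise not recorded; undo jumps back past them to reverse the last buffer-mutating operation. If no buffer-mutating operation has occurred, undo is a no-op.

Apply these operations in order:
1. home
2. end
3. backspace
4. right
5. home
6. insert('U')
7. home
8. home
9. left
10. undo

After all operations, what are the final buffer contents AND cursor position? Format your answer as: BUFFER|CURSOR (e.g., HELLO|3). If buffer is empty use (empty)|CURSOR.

After op 1 (home): buf='BDRHP' cursor=0
After op 2 (end): buf='BDRHP' cursor=5
After op 3 (backspace): buf='BDRH' cursor=4
After op 4 (right): buf='BDRH' cursor=4
After op 5 (home): buf='BDRH' cursor=0
After op 6 (insert('U')): buf='UBDRH' cursor=1
After op 7 (home): buf='UBDRH' cursor=0
After op 8 (home): buf='UBDRH' cursor=0
After op 9 (left): buf='UBDRH' cursor=0
After op 10 (undo): buf='BDRH' cursor=0

Answer: BDRH|0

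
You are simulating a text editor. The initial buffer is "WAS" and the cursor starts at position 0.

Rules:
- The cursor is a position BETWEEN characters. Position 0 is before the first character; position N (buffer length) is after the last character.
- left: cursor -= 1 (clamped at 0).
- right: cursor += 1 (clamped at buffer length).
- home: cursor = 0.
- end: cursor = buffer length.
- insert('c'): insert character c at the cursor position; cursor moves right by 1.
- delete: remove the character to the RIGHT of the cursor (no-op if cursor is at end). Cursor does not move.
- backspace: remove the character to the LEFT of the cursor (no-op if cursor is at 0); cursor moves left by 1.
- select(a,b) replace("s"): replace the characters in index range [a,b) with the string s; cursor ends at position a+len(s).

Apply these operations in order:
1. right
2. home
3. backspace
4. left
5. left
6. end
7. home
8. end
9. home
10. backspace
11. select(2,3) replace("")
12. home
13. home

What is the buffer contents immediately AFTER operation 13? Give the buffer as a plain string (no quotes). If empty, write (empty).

Answer: WA

Derivation:
After op 1 (right): buf='WAS' cursor=1
After op 2 (home): buf='WAS' cursor=0
After op 3 (backspace): buf='WAS' cursor=0
After op 4 (left): buf='WAS' cursor=0
After op 5 (left): buf='WAS' cursor=0
After op 6 (end): buf='WAS' cursor=3
After op 7 (home): buf='WAS' cursor=0
After op 8 (end): buf='WAS' cursor=3
After op 9 (home): buf='WAS' cursor=0
After op 10 (backspace): buf='WAS' cursor=0
After op 11 (select(2,3) replace("")): buf='WA' cursor=2
After op 12 (home): buf='WA' cursor=0
After op 13 (home): buf='WA' cursor=0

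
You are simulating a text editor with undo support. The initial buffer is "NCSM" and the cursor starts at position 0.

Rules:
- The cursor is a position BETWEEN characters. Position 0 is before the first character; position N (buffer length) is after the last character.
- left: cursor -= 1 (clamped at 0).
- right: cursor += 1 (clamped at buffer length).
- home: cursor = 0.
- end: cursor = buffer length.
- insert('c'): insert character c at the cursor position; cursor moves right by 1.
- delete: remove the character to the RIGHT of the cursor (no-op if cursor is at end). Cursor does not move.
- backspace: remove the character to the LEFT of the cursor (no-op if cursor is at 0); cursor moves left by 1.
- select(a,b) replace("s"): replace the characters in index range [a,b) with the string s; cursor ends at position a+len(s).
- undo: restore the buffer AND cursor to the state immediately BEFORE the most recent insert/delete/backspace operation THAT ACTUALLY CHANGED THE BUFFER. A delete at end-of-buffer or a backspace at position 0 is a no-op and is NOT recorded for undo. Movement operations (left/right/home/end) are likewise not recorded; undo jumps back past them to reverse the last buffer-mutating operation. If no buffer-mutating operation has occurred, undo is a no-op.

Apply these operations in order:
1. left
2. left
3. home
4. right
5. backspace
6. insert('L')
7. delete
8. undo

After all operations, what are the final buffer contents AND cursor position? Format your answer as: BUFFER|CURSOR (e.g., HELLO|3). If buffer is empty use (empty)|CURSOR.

Answer: LCSM|1

Derivation:
After op 1 (left): buf='NCSM' cursor=0
After op 2 (left): buf='NCSM' cursor=0
After op 3 (home): buf='NCSM' cursor=0
After op 4 (right): buf='NCSM' cursor=1
After op 5 (backspace): buf='CSM' cursor=0
After op 6 (insert('L')): buf='LCSM' cursor=1
After op 7 (delete): buf='LSM' cursor=1
After op 8 (undo): buf='LCSM' cursor=1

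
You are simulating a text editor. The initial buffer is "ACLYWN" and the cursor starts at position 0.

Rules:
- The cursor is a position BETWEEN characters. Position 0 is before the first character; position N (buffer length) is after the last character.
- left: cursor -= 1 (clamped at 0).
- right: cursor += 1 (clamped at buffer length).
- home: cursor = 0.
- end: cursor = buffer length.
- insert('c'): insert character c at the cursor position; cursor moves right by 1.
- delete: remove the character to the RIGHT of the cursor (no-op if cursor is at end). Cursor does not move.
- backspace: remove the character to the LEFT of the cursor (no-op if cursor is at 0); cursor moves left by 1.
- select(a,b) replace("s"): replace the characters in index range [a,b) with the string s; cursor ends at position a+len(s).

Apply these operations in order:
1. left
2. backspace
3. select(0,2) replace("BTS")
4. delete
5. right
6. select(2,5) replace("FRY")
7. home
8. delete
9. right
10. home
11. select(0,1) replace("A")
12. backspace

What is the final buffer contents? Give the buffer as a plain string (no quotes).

Answer: FRYN

Derivation:
After op 1 (left): buf='ACLYWN' cursor=0
After op 2 (backspace): buf='ACLYWN' cursor=0
After op 3 (select(0,2) replace("BTS")): buf='BTSLYWN' cursor=3
After op 4 (delete): buf='BTSYWN' cursor=3
After op 5 (right): buf='BTSYWN' cursor=4
After op 6 (select(2,5) replace("FRY")): buf='BTFRYN' cursor=5
After op 7 (home): buf='BTFRYN' cursor=0
After op 8 (delete): buf='TFRYN' cursor=0
After op 9 (right): buf='TFRYN' cursor=1
After op 10 (home): buf='TFRYN' cursor=0
After op 11 (select(0,1) replace("A")): buf='AFRYN' cursor=1
After op 12 (backspace): buf='FRYN' cursor=0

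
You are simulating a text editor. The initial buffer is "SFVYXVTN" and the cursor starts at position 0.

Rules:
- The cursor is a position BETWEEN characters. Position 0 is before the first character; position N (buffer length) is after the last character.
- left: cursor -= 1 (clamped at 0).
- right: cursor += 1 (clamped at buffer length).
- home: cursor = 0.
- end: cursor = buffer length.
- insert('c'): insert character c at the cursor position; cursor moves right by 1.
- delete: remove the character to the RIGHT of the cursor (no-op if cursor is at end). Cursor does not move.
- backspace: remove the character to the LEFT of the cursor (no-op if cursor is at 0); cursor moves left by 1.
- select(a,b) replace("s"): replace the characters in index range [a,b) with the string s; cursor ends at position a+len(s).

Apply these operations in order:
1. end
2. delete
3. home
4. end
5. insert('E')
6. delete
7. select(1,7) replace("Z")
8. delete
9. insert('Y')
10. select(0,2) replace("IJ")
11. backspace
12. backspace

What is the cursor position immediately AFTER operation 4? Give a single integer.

After op 1 (end): buf='SFVYXVTN' cursor=8
After op 2 (delete): buf='SFVYXVTN' cursor=8
After op 3 (home): buf='SFVYXVTN' cursor=0
After op 4 (end): buf='SFVYXVTN' cursor=8

Answer: 8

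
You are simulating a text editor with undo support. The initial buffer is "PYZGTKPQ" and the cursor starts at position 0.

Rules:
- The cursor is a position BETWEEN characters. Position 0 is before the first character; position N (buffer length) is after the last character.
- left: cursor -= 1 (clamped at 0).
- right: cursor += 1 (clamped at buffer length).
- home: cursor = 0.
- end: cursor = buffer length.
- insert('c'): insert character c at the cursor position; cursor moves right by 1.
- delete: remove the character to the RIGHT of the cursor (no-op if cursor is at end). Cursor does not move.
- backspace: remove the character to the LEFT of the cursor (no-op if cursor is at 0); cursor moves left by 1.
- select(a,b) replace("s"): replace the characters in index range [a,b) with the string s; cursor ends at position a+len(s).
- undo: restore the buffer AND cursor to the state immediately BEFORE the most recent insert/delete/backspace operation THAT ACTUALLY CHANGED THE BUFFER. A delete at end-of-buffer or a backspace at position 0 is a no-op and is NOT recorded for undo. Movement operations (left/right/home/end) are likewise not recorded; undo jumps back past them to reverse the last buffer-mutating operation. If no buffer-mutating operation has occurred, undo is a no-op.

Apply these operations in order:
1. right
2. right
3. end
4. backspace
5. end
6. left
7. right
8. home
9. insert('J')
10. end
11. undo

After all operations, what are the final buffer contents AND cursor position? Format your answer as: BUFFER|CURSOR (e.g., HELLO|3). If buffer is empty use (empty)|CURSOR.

Answer: PYZGTKP|0

Derivation:
After op 1 (right): buf='PYZGTKPQ' cursor=1
After op 2 (right): buf='PYZGTKPQ' cursor=2
After op 3 (end): buf='PYZGTKPQ' cursor=8
After op 4 (backspace): buf='PYZGTKP' cursor=7
After op 5 (end): buf='PYZGTKP' cursor=7
After op 6 (left): buf='PYZGTKP' cursor=6
After op 7 (right): buf='PYZGTKP' cursor=7
After op 8 (home): buf='PYZGTKP' cursor=0
After op 9 (insert('J')): buf='JPYZGTKP' cursor=1
After op 10 (end): buf='JPYZGTKP' cursor=8
After op 11 (undo): buf='PYZGTKP' cursor=0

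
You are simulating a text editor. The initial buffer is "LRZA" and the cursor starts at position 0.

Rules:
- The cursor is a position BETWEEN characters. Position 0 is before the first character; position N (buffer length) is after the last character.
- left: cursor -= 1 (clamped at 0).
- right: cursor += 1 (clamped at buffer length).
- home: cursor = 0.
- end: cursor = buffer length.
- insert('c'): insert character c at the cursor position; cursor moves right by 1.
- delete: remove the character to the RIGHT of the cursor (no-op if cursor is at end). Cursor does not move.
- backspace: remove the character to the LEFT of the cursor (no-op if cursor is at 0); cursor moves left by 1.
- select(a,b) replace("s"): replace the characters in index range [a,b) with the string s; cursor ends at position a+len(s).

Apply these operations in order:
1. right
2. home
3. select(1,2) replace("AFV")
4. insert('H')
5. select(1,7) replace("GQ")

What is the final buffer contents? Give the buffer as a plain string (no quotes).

After op 1 (right): buf='LRZA' cursor=1
After op 2 (home): buf='LRZA' cursor=0
After op 3 (select(1,2) replace("AFV")): buf='LAFVZA' cursor=4
After op 4 (insert('H')): buf='LAFVHZA' cursor=5
After op 5 (select(1,7) replace("GQ")): buf='LGQ' cursor=3

Answer: LGQ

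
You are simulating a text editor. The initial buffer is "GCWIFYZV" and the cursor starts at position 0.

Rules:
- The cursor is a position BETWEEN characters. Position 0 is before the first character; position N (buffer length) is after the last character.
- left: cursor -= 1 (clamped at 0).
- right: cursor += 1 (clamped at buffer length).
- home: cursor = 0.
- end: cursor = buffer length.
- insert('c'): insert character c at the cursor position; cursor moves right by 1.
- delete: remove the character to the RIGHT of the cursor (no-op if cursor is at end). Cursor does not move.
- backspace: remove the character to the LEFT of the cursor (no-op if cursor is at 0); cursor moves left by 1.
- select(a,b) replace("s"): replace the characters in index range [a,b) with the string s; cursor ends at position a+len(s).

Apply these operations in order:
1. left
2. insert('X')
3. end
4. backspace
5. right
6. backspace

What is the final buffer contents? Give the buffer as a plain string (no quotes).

Answer: XGCWIFY

Derivation:
After op 1 (left): buf='GCWIFYZV' cursor=0
After op 2 (insert('X')): buf='XGCWIFYZV' cursor=1
After op 3 (end): buf='XGCWIFYZV' cursor=9
After op 4 (backspace): buf='XGCWIFYZ' cursor=8
After op 5 (right): buf='XGCWIFYZ' cursor=8
After op 6 (backspace): buf='XGCWIFY' cursor=7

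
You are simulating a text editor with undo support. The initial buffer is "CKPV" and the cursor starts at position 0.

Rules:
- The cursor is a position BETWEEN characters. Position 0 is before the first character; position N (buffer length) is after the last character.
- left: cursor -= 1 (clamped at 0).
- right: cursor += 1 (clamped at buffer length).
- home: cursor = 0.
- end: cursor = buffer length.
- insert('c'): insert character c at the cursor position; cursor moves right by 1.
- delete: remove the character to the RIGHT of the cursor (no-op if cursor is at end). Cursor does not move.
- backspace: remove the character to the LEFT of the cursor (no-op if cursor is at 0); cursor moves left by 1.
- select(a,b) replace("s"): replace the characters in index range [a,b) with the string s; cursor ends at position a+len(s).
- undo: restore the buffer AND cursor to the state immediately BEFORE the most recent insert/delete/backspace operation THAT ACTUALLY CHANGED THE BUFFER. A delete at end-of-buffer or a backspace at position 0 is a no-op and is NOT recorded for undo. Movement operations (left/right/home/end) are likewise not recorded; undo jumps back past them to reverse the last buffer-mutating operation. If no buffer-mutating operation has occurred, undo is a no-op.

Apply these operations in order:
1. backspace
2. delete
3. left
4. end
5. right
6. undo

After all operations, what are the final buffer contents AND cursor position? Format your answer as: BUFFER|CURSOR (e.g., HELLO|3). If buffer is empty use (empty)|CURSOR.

After op 1 (backspace): buf='CKPV' cursor=0
After op 2 (delete): buf='KPV' cursor=0
After op 3 (left): buf='KPV' cursor=0
After op 4 (end): buf='KPV' cursor=3
After op 5 (right): buf='KPV' cursor=3
After op 6 (undo): buf='CKPV' cursor=0

Answer: CKPV|0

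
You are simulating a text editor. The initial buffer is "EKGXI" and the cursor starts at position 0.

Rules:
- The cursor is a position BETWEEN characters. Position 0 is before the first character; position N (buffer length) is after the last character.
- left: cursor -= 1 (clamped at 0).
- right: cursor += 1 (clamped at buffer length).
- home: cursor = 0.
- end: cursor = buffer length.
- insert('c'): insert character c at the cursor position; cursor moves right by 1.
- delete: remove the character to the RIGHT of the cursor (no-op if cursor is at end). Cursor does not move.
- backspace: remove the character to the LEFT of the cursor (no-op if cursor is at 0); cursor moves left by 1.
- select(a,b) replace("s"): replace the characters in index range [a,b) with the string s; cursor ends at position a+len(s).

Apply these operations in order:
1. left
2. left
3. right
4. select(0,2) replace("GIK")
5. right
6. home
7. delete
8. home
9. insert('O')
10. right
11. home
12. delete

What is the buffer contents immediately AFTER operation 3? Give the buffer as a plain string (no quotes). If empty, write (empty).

Answer: EKGXI

Derivation:
After op 1 (left): buf='EKGXI' cursor=0
After op 2 (left): buf='EKGXI' cursor=0
After op 3 (right): buf='EKGXI' cursor=1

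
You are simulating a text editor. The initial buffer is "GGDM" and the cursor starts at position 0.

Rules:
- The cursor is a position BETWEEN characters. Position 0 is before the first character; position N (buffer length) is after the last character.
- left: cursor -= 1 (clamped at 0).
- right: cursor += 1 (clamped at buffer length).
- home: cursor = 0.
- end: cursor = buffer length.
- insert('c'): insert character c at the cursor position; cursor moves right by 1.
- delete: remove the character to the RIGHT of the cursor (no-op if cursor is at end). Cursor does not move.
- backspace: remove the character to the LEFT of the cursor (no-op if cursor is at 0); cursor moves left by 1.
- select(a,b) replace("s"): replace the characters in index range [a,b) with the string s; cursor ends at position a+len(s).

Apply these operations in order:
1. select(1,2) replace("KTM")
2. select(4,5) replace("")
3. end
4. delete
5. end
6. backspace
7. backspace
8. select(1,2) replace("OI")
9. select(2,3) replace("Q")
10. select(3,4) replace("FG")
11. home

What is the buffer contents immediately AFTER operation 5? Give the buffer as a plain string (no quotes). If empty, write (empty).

Answer: GKTMM

Derivation:
After op 1 (select(1,2) replace("KTM")): buf='GKTMDM' cursor=4
After op 2 (select(4,5) replace("")): buf='GKTMM' cursor=4
After op 3 (end): buf='GKTMM' cursor=5
After op 4 (delete): buf='GKTMM' cursor=5
After op 5 (end): buf='GKTMM' cursor=5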